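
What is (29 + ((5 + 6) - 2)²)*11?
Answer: 1210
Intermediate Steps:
(29 + ((5 + 6) - 2)²)*11 = (29 + (11 - 2)²)*11 = (29 + 9²)*11 = (29 + 81)*11 = 110*11 = 1210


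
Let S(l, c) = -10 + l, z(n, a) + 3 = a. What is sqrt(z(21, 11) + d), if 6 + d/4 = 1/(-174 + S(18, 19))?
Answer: I*sqrt(110390)/83 ≈ 4.003*I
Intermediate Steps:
z(n, a) = -3 + a
d = -1994/83 (d = -24 + 4/(-174 + (-10 + 18)) = -24 + 4/(-174 + 8) = -24 + 4/(-166) = -24 + 4*(-1/166) = -24 - 2/83 = -1994/83 ≈ -24.024)
sqrt(z(21, 11) + d) = sqrt((-3 + 11) - 1994/83) = sqrt(8 - 1994/83) = sqrt(-1330/83) = I*sqrt(110390)/83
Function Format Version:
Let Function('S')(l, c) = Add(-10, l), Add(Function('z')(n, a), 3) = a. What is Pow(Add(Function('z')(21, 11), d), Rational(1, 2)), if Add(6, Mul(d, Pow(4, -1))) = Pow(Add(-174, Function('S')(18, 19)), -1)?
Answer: Mul(Rational(1, 83), I, Pow(110390, Rational(1, 2))) ≈ Mul(4.0030, I)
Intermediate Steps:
Function('z')(n, a) = Add(-3, a)
d = Rational(-1994, 83) (d = Add(-24, Mul(4, Pow(Add(-174, Add(-10, 18)), -1))) = Add(-24, Mul(4, Pow(Add(-174, 8), -1))) = Add(-24, Mul(4, Pow(-166, -1))) = Add(-24, Mul(4, Rational(-1, 166))) = Add(-24, Rational(-2, 83)) = Rational(-1994, 83) ≈ -24.024)
Pow(Add(Function('z')(21, 11), d), Rational(1, 2)) = Pow(Add(Add(-3, 11), Rational(-1994, 83)), Rational(1, 2)) = Pow(Add(8, Rational(-1994, 83)), Rational(1, 2)) = Pow(Rational(-1330, 83), Rational(1, 2)) = Mul(Rational(1, 83), I, Pow(110390, Rational(1, 2)))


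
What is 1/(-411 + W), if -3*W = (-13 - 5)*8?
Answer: -1/363 ≈ -0.0027548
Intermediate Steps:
W = 48 (W = -(-13 - 5)*8/3 = -(-6)*8 = -⅓*(-144) = 48)
1/(-411 + W) = 1/(-411 + 48) = 1/(-363) = -1/363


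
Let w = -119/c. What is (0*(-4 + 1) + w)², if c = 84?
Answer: 289/144 ≈ 2.0069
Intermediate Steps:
w = -17/12 (w = -119/84 = -119*1/84 = -17/12 ≈ -1.4167)
(0*(-4 + 1) + w)² = (0*(-4 + 1) - 17/12)² = (0*(-3) - 17/12)² = (0 - 17/12)² = (-17/12)² = 289/144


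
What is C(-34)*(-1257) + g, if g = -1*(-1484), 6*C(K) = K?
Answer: 8607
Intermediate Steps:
C(K) = K/6
g = 1484
C(-34)*(-1257) + g = ((⅙)*(-34))*(-1257) + 1484 = -17/3*(-1257) + 1484 = 7123 + 1484 = 8607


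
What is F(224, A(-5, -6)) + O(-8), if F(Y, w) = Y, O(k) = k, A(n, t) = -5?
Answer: 216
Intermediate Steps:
F(224, A(-5, -6)) + O(-8) = 224 - 8 = 216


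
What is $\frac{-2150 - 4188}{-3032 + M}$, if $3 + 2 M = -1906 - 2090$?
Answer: $\frac{12676}{10063} \approx 1.2597$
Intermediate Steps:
$M = - \frac{3999}{2}$ ($M = - \frac{3}{2} + \frac{-1906 - 2090}{2} = - \frac{3}{2} + \frac{1}{2} \left(-3996\right) = - \frac{3}{2} - 1998 = - \frac{3999}{2} \approx -1999.5$)
$\frac{-2150 - 4188}{-3032 + M} = \frac{-2150 - 4188}{-3032 - \frac{3999}{2}} = - \frac{6338}{- \frac{10063}{2}} = \left(-6338\right) \left(- \frac{2}{10063}\right) = \frac{12676}{10063}$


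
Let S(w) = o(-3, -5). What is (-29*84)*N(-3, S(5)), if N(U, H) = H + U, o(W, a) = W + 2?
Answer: 9744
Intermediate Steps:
o(W, a) = 2 + W
S(w) = -1 (S(w) = 2 - 3 = -1)
(-29*84)*N(-3, S(5)) = (-29*84)*(-1 - 3) = -2436*(-4) = 9744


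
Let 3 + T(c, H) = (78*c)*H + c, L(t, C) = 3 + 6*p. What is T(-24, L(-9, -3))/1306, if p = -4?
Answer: 39285/1306 ≈ 30.080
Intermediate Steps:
L(t, C) = -21 (L(t, C) = 3 + 6*(-4) = 3 - 24 = -21)
T(c, H) = -3 + c + 78*H*c (T(c, H) = -3 + ((78*c)*H + c) = -3 + (78*H*c + c) = -3 + (c + 78*H*c) = -3 + c + 78*H*c)
T(-24, L(-9, -3))/1306 = (-3 - 24 + 78*(-21)*(-24))/1306 = (-3 - 24 + 39312)*(1/1306) = 39285*(1/1306) = 39285/1306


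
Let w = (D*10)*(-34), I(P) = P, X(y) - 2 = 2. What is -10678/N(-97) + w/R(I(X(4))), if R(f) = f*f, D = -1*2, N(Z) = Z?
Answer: 29601/194 ≈ 152.58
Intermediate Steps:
X(y) = 4 (X(y) = 2 + 2 = 4)
D = -2
R(f) = f**2
w = 680 (w = -2*10*(-34) = -20*(-34) = 680)
-10678/N(-97) + w/R(I(X(4))) = -10678/(-97) + 680/(4**2) = -10678*(-1/97) + 680/16 = 10678/97 + 680*(1/16) = 10678/97 + 85/2 = 29601/194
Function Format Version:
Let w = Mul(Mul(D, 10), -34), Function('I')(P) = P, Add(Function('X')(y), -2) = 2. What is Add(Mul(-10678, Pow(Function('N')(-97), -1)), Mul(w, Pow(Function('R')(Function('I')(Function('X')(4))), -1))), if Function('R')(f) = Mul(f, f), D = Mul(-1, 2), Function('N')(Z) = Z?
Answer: Rational(29601, 194) ≈ 152.58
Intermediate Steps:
Function('X')(y) = 4 (Function('X')(y) = Add(2, 2) = 4)
D = -2
Function('R')(f) = Pow(f, 2)
w = 680 (w = Mul(Mul(-2, 10), -34) = Mul(-20, -34) = 680)
Add(Mul(-10678, Pow(Function('N')(-97), -1)), Mul(w, Pow(Function('R')(Function('I')(Function('X')(4))), -1))) = Add(Mul(-10678, Pow(-97, -1)), Mul(680, Pow(Pow(4, 2), -1))) = Add(Mul(-10678, Rational(-1, 97)), Mul(680, Pow(16, -1))) = Add(Rational(10678, 97), Mul(680, Rational(1, 16))) = Add(Rational(10678, 97), Rational(85, 2)) = Rational(29601, 194)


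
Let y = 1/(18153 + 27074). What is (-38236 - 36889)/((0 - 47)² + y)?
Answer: -3397678375/99906444 ≈ -34.009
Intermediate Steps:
y = 1/45227 ≈ 2.2111e-5
(-38236 - 36889)/((0 - 47)² + y) = (-38236 - 36889)/((0 - 47)² + 1/45227) = -75125/((-47)² + 1/45227) = -75125/(2209 + 1/45227) = -75125/99906444/45227 = -75125*45227/99906444 = -3397678375/99906444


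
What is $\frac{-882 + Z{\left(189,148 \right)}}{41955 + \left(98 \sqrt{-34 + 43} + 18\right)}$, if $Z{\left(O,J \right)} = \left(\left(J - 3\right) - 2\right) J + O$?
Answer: $\frac{20471}{42267} \approx 0.48433$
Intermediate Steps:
$Z{\left(O,J \right)} = O + J \left(-5 + J\right)$ ($Z{\left(O,J \right)} = \left(\left(-3 + J\right) - 2\right) J + O = \left(-5 + J\right) J + O = J \left(-5 + J\right) + O = O + J \left(-5 + J\right)$)
$\frac{-882 + Z{\left(189,148 \right)}}{41955 + \left(98 \sqrt{-34 + 43} + 18\right)} = \frac{-882 + \left(189 + 148^{2} - 740\right)}{41955 + \left(98 \sqrt{-34 + 43} + 18\right)} = \frac{-882 + \left(189 + 21904 - 740\right)}{41955 + \left(98 \sqrt{9} + 18\right)} = \frac{-882 + 21353}{41955 + \left(98 \cdot 3 + 18\right)} = \frac{20471}{41955 + \left(294 + 18\right)} = \frac{20471}{41955 + 312} = \frac{20471}{42267}$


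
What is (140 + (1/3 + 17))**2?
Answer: 222784/9 ≈ 24754.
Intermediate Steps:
(140 + (1/3 + 17))**2 = (140 + 52/3)**2 = (472/3)**2 = 222784/9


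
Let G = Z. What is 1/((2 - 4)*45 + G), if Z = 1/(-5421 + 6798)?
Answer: -1377/123929 ≈ -0.011111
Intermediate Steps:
Z = 1/1377 ≈ 0.00072622
G = 1/1377 ≈ 0.00072622
1/((2 - 4)*45 + G) = 1/((2 - 4)*45 + 1/1377) = 1/(-2*45 + 1/1377) = 1/(-90 + 1/1377) = 1/(-123929/1377) = -1377/123929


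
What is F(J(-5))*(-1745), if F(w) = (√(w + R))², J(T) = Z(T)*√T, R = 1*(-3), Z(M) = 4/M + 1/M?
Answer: 5235 + 1745*I*√5 ≈ 5235.0 + 3901.9*I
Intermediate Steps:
Z(M) = 5/M (Z(M) = 4/M + 1/M = 5/M)
R = -3
J(T) = 5/√T (J(T) = (5/T)*√T = 5/√T)
F(w) = -3 + w (F(w) = (√(w - 3))² = (√(-3 + w))² = -3 + w)
F(J(-5))*(-1745) = (-3 + 5/√(-5))*(-1745) = (-3 + 5*(-I*√5/5))*(-1745) = (-3 - I*√5)*(-1745) = 5235 + 1745*I*√5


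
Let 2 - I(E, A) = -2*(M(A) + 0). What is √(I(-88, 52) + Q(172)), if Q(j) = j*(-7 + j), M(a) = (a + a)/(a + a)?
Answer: 4*√1774 ≈ 168.48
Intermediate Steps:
M(a) = 1 (M(a) = (2*a)/((2*a)) = (2*a)*(1/(2*a)) = 1)
I(E, A) = 4 (I(E, A) = 2 - (-2)*(1 + 0) = 2 - (-2) = 2 - 1*(-2) = 2 + 2 = 4)
√(I(-88, 52) + Q(172)) = √(4 + 172*(-7 + 172)) = √(4 + 172*165) = √(4 + 28380) = √28384 = 4*√1774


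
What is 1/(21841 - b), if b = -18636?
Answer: 1/40477 ≈ 2.4705e-5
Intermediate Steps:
1/(21841 - b) = 1/(21841 - 1*(-18636)) = 1/(21841 + 18636) = 1/40477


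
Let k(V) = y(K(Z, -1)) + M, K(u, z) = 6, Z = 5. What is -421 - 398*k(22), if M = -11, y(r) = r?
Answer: 1569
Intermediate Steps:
k(V) = -5 (k(V) = 6 - 11 = -5)
-421 - 398*k(22) = -421 - 398*(-5) = -421 + 1990 = 1569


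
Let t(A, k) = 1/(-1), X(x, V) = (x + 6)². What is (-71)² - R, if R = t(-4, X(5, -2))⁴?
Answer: 5040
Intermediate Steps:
X(x, V) = (6 + x)²
t(A, k) = -1
R = 1 (R = (-1)⁴ = 1)
(-71)² - R = (-71)² - 1*1 = 5041 - 1 = 5040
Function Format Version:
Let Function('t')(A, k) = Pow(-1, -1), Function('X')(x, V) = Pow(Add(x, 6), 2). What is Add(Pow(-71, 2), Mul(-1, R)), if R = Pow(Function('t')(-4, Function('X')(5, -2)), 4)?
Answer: 5040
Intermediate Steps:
Function('X')(x, V) = Pow(Add(6, x), 2)
Function('t')(A, k) = -1
R = 1 (R = Pow(-1, 4) = 1)
Add(Pow(-71, 2), Mul(-1, R)) = Add(Pow(-71, 2), Mul(-1, 1)) = Add(5041, -1) = 5040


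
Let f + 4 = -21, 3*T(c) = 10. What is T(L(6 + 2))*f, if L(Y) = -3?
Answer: -250/3 ≈ -83.333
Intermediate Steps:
T(c) = 10/3 (T(c) = (1/3)*10 = 10/3)
f = -25 (f = -4 - 21 = -25)
T(L(6 + 2))*f = (10/3)*(-25) = -250/3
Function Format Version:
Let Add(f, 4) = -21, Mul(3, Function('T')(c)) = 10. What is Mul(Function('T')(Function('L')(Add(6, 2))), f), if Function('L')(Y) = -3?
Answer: Rational(-250, 3) ≈ -83.333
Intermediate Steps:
Function('T')(c) = Rational(10, 3) (Function('T')(c) = Mul(Rational(1, 3), 10) = Rational(10, 3))
f = -25 (f = Add(-4, -21) = -25)
Mul(Function('T')(Function('L')(Add(6, 2))), f) = Mul(Rational(10, 3), -25) = Rational(-250, 3)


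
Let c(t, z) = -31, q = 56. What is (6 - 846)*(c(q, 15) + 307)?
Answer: -231840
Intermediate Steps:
(6 - 846)*(c(q, 15) + 307) = (6 - 846)*(-31 + 307) = -840*276 = -231840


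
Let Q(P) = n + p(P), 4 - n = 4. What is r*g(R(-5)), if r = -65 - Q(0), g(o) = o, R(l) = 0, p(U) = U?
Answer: 0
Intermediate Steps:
n = 0 (n = 4 - 1*4 = 4 - 4 = 0)
Q(P) = P (Q(P) = 0 + P = P)
r = -65 (r = -65 - 1*0 = -65 + 0 = -65)
r*g(R(-5)) = -65*0 = 0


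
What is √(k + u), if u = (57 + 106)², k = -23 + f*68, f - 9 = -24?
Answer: √25526 ≈ 159.77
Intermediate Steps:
f = -15 (f = 9 - 24 = -15)
k = -1043 (k = -23 - 15*68 = -23 - 1020 = -1043)
u = 26569 (u = 163² = 26569)
√(k + u) = √(-1043 + 26569) = √25526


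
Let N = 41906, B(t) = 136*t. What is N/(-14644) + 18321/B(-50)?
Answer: -138313381/24894800 ≈ -5.5559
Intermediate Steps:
N/(-14644) + 18321/B(-50) = 41906/(-14644) + 18321/((136*(-50))) = 41906*(-1/14644) + 18321/(-6800) = -20953/7322 + 18321*(-1/6800) = -20953/7322 - 18321/6800 = -138313381/24894800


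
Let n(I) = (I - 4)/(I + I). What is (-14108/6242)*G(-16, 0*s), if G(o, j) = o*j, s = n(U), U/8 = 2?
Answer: 0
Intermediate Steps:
U = 16 (U = 8*2 = 16)
n(I) = (-4 + I)/(2*I) (n(I) = (-4 + I)/((2*I)) = (-4 + I)*(1/(2*I)) = (-4 + I)/(2*I))
s = 3/8 (s = (½)*(-4 + 16)/16 = (½)*(1/16)*12 = 3/8 ≈ 0.37500)
G(o, j) = j*o
(-14108/6242)*G(-16, 0*s) = (-14108/6242)*((0*(3/8))*(-16)) = (-14108*1/6242)*(0*(-16)) = -7054/3121*0 = 0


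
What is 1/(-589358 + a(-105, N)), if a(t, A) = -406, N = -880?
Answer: -1/589764 ≈ -1.6956e-6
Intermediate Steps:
1/(-589358 + a(-105, N)) = 1/(-589358 - 406) = 1/(-589764) = -1/589764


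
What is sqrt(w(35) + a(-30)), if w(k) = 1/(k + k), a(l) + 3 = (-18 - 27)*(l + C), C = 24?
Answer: sqrt(1308370)/70 ≈ 16.341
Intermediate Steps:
a(l) = -1083 - 45*l (a(l) = -3 + (-18 - 27)*(l + 24) = -3 - 45*(24 + l) = -3 + (-1080 - 45*l) = -1083 - 45*l)
w(k) = 1/(2*k)
sqrt(w(35) + a(-30)) = sqrt((1/2)/35 + (-1083 - 45*(-30))) = sqrt((1/2)*(1/35) + (-1083 + 1350)) = sqrt(1/70 + 267) = sqrt(18691/70) = sqrt(1308370)/70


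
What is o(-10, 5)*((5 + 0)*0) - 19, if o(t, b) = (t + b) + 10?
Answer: -19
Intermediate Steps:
o(t, b) = 10 + b + t (o(t, b) = (b + t) + 10 = 10 + b + t)
o(-10, 5)*((5 + 0)*0) - 19 = (10 + 5 - 10)*((5 + 0)*0) - 19 = 5*(5*0) - 19 = 5*0 - 19 = 0 - 19 = -19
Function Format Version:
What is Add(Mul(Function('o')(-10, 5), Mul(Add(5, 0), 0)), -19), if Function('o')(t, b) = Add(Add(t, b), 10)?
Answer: -19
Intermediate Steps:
Function('o')(t, b) = Add(10, b, t) (Function('o')(t, b) = Add(Add(b, t), 10) = Add(10, b, t))
Add(Mul(Function('o')(-10, 5), Mul(Add(5, 0), 0)), -19) = Add(Mul(Add(10, 5, -10), Mul(Add(5, 0), 0)), -19) = Add(Mul(5, Mul(5, 0)), -19) = Add(Mul(5, 0), -19) = Add(0, -19) = -19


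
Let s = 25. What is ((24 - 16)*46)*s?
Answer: 9200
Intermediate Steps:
((24 - 16)*46)*s = ((24 - 16)*46)*25 = (8*46)*25 = 368*25 = 9200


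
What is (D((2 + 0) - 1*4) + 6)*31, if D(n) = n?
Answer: 124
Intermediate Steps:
(D((2 + 0) - 1*4) + 6)*31 = (((2 + 0) - 1*4) + 6)*31 = ((2 - 4) + 6)*31 = (-2 + 6)*31 = 4*31 = 124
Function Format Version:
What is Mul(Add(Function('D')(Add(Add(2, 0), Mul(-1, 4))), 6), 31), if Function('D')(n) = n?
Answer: 124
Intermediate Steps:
Mul(Add(Function('D')(Add(Add(2, 0), Mul(-1, 4))), 6), 31) = Mul(Add(Add(Add(2, 0), Mul(-1, 4)), 6), 31) = Mul(Add(Add(2, -4), 6), 31) = Mul(Add(-2, 6), 31) = Mul(4, 31) = 124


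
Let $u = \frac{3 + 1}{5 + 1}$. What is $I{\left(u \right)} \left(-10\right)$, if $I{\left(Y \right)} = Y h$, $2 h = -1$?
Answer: $\frac{10}{3} \approx 3.3333$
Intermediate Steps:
$h = - \frac{1}{2}$ ($h = \frac{1}{2} \left(-1\right) = - \frac{1}{2} \approx -0.5$)
$u = \frac{2}{3}$ ($u = \frac{4}{6} = 4 \cdot \frac{1}{6} = \frac{2}{3} \approx 0.66667$)
$I{\left(Y \right)} = - \frac{Y}{2}$ ($I{\left(Y \right)} = Y \left(- \frac{1}{2}\right) = - \frac{Y}{2}$)
$I{\left(u \right)} \left(-10\right) = \left(- \frac{1}{2}\right) \frac{2}{3} \left(-10\right) = \left(- \frac{1}{3}\right) \left(-10\right) = \frac{10}{3}$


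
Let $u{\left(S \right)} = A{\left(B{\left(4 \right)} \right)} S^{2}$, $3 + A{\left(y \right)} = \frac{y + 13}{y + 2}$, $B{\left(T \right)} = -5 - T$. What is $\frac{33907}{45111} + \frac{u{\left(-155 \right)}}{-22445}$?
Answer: $\frac{6484418536}{1417522953} \approx 4.5745$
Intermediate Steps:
$A{\left(y \right)} = -3 + \frac{13 + y}{2 + y}$ ($A{\left(y \right)} = -3 + \frac{y + 13}{y + 2} = -3 + \frac{13 + y}{2 + y}$)
$u{\left(S \right)} = - \frac{25 S^{2}}{7}$ ($u{\left(S \right)} = \frac{7 - 2 \left(-5 - 4\right)}{2 - 9} S^{2} = \frac{7 - -18}{2 - 9} S^{2} = \frac{7 + 18}{-7} S^{2} = \left(- \frac{1}{7}\right) 25 S^{2} = - \frac{25 S^{2}}{7}$)
$\frac{33907}{45111} + \frac{u{\left(-155 \right)}}{-22445} = \frac{33907}{45111} + \frac{\left(- \frac{25}{7}\right) \left(-155\right)^{2}}{-22445} = 33907 \cdot \frac{1}{45111} + \left(- \frac{25}{7}\right) 24025 \left(- \frac{1}{22445}\right) = \frac{33907}{45111} - - \frac{120125}{31423} = \frac{33907}{45111} + \frac{120125}{31423} = \frac{6484418536}{1417522953}$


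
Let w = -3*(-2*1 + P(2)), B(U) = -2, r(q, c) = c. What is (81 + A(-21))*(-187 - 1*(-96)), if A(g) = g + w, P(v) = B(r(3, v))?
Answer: -6552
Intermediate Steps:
P(v) = -2
w = 12 (w = -3*(-2*1 - 2) = -3*(-2 - 2) = -3*(-4) = 12)
A(g) = 12 + g (A(g) = g + 12 = 12 + g)
(81 + A(-21))*(-187 - 1*(-96)) = (81 + (12 - 21))*(-187 - 1*(-96)) = (81 - 9)*(-187 + 96) = 72*(-91) = -6552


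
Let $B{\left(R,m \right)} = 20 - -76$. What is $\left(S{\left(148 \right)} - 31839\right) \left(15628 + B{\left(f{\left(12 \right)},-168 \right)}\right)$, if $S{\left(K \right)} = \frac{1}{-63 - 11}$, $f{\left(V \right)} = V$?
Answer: $- \frac{18523555994}{37} \approx -5.0064 \cdot 10^{8}$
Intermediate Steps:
$S{\left(K \right)} = - \frac{1}{74}$ ($S{\left(K \right)} = \frac{1}{-74} = - \frac{1}{74}$)
$B{\left(R,m \right)} = 96$ ($B{\left(R,m \right)} = 20 + 76 = 96$)
$\left(S{\left(148 \right)} - 31839\right) \left(15628 + B{\left(f{\left(12 \right)},-168 \right)}\right) = \left(- \frac{1}{74} - 31839\right) \left(15628 + 96\right) = \left(- \frac{2356087}{74}\right) 15724 = - \frac{18523555994}{37}$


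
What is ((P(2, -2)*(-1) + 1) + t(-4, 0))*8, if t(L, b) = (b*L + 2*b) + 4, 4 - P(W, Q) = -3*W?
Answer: -40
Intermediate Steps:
P(W, Q) = 4 + 3*W (P(W, Q) = 4 - (-3)*W = 4 + 3*W)
t(L, b) = 4 + 2*b + L*b (t(L, b) = (L*b + 2*b) + 4 = (2*b + L*b) + 4 = 4 + 2*b + L*b)
((P(2, -2)*(-1) + 1) + t(-4, 0))*8 = (((4 + 3*2)*(-1) + 1) + (4 + 2*0 - 4*0))*8 = (((4 + 6)*(-1) + 1) + (4 + 0 + 0))*8 = ((10*(-1) + 1) + 4)*8 = ((-10 + 1) + 4)*8 = (-9 + 4)*8 = -5*8 = -40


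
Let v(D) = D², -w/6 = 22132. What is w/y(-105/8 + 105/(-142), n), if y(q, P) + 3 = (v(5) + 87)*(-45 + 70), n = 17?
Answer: -132792/2797 ≈ -47.477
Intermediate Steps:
w = -132792 (w = -6*22132 = -132792)
y(q, P) = 2797 (y(q, P) = -3 + (5² + 87)*(-45 + 70) = -3 + (25 + 87)*25 = -3 + 112*25 = -3 + 2800 = 2797)
w/y(-105/8 + 105/(-142), n) = -132792/2797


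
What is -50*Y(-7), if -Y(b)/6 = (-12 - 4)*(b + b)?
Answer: 67200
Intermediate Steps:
Y(b) = 192*b (Y(b) = -6*(-12 - 4)*(b + b) = -(-96)*2*b = -(-192)*b = 192*b)
-50*Y(-7) = -9600*(-7) = -50*(-1344) = 67200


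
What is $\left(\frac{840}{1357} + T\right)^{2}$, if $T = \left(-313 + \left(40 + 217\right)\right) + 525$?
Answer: $\frac{406116876529}{1841449} \approx 2.2054 \cdot 10^{5}$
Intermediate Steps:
$T = 469$ ($T = \left(-313 + 257\right) + 525 = -56 + 525 = 469$)
$\left(\frac{840}{1357} + T\right)^{2} = \left(\frac{840}{1357} + 469\right)^{2} = \left(\frac{637273}{1357}\right)^{2} = \frac{406116876529}{1841449}$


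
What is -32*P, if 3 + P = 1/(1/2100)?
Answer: -67104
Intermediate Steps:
P = 2097 (P = -3 + 1/(1/2100) = -3 + 2100 = 2097)
-32*P = -32*2097 = -67104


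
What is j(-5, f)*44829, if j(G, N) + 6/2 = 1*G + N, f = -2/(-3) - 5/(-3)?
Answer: -254031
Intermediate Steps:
f = 7/3 (f = -2*(-1/3) - 5*(-1/3) = 2/3 + 5/3 = 7/3 ≈ 2.3333)
j(G, N) = -3 + G + N (j(G, N) = -3 + (1*G + N) = -3 + (G + N) = -3 + G + N)
j(-5, f)*44829 = (-3 - 5 + 7/3)*44829 = -17/3*44829 = -254031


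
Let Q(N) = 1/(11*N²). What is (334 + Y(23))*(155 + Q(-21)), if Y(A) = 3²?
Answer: 5263342/99 ≈ 53165.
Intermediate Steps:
Y(A) = 9
Q(N) = 1/(11*N²)
(334 + Y(23))*(155 + Q(-21)) = (334 + 9)*(155 + (1/11)/(-21)²) = 343*(155 + (1/11)*(1/441)) = 343*(155 + 1/4851) = 343*(751906/4851) = 5263342/99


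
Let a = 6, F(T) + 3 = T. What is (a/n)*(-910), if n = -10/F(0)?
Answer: -1638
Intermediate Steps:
F(T) = -3 + T
n = 10/3 (n = -10/(-3 + 0) = -10/(-3) = -10*(-⅓) = 10/3 ≈ 3.3333)
(a/n)*(-910) = (6/(10/3))*(-910) = (6*(3/10))*(-910) = (9/5)*(-910) = -1638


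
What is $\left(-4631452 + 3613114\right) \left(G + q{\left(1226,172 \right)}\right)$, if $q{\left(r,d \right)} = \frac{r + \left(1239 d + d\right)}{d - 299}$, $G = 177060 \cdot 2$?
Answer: $- \frac{45579519664092}{127} \approx -3.5889 \cdot 10^{11}$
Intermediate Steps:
$G = 354120$
$q{\left(r,d \right)} = \frac{r + 1240 d}{-299 + d}$
$\left(-4631452 + 3613114\right) \left(G + q{\left(1226,172 \right)}\right) = \left(-4631452 + 3613114\right) \left(354120 + \frac{1226 + 1240 \cdot 172}{-299 + 172}\right) = - 1018338 \left(354120 + \frac{1226 + 213280}{-127}\right) = - 1018338 \left(354120 - \frac{214506}{127}\right) = \left(-1018338\right) \frac{44758734}{127} = - \frac{45579519664092}{127}$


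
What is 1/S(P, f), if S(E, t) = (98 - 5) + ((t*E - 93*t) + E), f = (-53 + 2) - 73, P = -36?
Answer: 1/16053 ≈ 6.2294e-5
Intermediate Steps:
f = -124 (f = -51 - 73 = -124)
S(E, t) = 93 + E - 93*t + E*t (S(E, t) = 93 + ((E*t - 93*t) + E) = 93 + ((-93*t + E*t) + E) = 93 + (E - 93*t + E*t) = 93 + E - 93*t + E*t)
1/S(P, f) = 1/(93 - 36 - 93*(-124) - 36*(-124)) = 1/(93 - 36 + 11532 + 4464) = 1/16053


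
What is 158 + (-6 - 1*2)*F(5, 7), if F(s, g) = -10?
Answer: 238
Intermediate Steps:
158 + (-6 - 1*2)*F(5, 7) = 158 + (-6 - 1*2)*(-10) = 158 + (-6 - 2)*(-10) = 158 - 8*(-10) = 158 + 80 = 238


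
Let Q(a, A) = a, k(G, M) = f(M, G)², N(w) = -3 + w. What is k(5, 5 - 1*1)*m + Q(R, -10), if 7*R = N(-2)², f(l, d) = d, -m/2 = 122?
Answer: -42675/7 ≈ -6096.4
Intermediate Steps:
m = -244 (m = -2*122 = -244)
k(G, M) = G²
R = 25/7 (R = (-3 - 2)²/7 = (⅐)*(-5)² = (⅐)*25 = 25/7 ≈ 3.5714)
k(5, 5 - 1*1)*m + Q(R, -10) = 5²*(-244) + 25/7 = 25*(-244) + 25/7 = -6100 + 25/7 = -42675/7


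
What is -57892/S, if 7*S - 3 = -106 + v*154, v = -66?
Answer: 405244/10267 ≈ 39.471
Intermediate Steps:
S = -10267/7 (S = 3/7 + (-106 - 66*154)/7 = 3/7 + (-106 - 10164)/7 = 3/7 + (⅐)*(-10270) = 3/7 - 10270/7 = -10267/7 ≈ -1466.7)
-57892/S = -57892/(-10267/7) = -57892*(-7/10267) = 405244/10267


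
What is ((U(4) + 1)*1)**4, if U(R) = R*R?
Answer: 83521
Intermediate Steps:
U(R) = R**2
((U(4) + 1)*1)**4 = ((4**2 + 1)*1)**4 = ((16 + 1)*1)**4 = (17*1)**4 = 17**4 = 83521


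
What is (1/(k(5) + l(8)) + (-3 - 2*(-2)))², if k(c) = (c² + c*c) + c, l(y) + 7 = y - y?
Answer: 2401/2304 ≈ 1.0421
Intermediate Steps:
l(y) = -7 (l(y) = -7 + (y - y) = -7 + 0 = -7)
k(c) = c + 2*c² (k(c) = (c² + c²) + c = 2*c² + c = c + 2*c²)
(1/(k(5) + l(8)) + (-3 - 2*(-2)))² = (1/(5*(1 + 2*5) - 7) + (-3 - 2*(-2)))² = (1/(5*(1 + 10) - 7) + (-3 + 4))² = (1/(5*11 - 7) + 1)² = (1/(55 - 7) + 1)² = (1/48 + 1)² = (49/48)² = 2401/2304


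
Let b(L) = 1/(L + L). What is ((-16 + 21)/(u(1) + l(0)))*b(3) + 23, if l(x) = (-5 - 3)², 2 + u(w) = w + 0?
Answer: 8699/378 ≈ 23.013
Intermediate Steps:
b(L) = 1/(2*L)
u(w) = -2 + w (u(w) = -2 + (w + 0) = -2 + w)
l(x) = 64 (l(x) = (-8)² = 64)
((-16 + 21)/(u(1) + l(0)))*b(3) + 23 = ((-16 + 21)/((-2 + 1) + 64))*((½)/3) + 23 = (5/(-1 + 64))*((½)*(⅓)) + 23 = (5/63)*(⅙) + 23 = 5/378 + 23 = 8699/378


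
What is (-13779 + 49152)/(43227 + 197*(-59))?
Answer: 35373/31604 ≈ 1.1193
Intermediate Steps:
(-13779 + 49152)/(43227 + 197*(-59)) = 35373/(43227 - 11623) = 35373/31604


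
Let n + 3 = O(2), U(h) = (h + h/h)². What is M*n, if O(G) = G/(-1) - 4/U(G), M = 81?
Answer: -441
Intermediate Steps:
U(h) = (1 + h)² (U(h) = (h + 1)² = (1 + h)²)
O(G) = -G - 4/(1 + G)² (O(G) = G/(-1) - 4/(1 + G)² = G*(-1) - 4/(1 + G)² = -G - 4/(1 + G)²)
n = -49/9 (n = -3 + (-1*2 - 4/(1 + 2)²) = -3 + (-2 - 4/3²) = -3 + (-2 - 4*⅑) = -3 + (-2 - 4/9) = -3 - 22/9 = -49/9 ≈ -5.4444)
M*n = 81*(-49/9) = -441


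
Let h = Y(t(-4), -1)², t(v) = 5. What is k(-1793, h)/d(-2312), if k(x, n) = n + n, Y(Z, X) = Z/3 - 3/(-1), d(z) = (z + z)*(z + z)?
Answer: 49/24054048 ≈ 2.0371e-6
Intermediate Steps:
d(z) = 4*z² (d(z) = (2*z)*(2*z) = 4*z²)
Y(Z, X) = 3 + Z/3 (Y(Z, X) = Z*(⅓) - 3*(-1) = Z/3 + 3 = 3 + Z/3)
h = 196/9 (h = (3 + (⅓)*5)² = (3 + 5/3)² = (14/3)² = 196/9 ≈ 21.778)
k(x, n) = 2*n
k(-1793, h)/d(-2312) = (2*(196/9))/((4*(-2312)²)) = 392/(9*((4*5345344))) = (392/9)/21381376 = (392/9)*(1/21381376) = 49/24054048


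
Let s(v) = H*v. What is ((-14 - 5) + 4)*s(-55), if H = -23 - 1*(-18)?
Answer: -4125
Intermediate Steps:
H = -5 (H = -23 + 18 = -5)
s(v) = -5*v
((-14 - 5) + 4)*s(-55) = ((-14 - 5) + 4)*(-5*(-55)) = (-19 + 4)*275 = -15*275 = -4125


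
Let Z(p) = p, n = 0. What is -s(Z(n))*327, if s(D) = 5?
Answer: -1635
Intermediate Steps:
-s(Z(n))*327 = -5*327 = -1*1635 = -1635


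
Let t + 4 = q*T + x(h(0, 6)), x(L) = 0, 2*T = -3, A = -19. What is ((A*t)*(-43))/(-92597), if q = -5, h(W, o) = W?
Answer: -5719/185194 ≈ -0.030881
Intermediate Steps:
T = -3/2 (T = (½)*(-3) = -3/2 ≈ -1.5000)
t = 7/2 (t = -4 + (-5*(-3/2) + 0) = -4 + (15/2 + 0) = -4 + 15/2 = 7/2 ≈ 3.5000)
((A*t)*(-43))/(-92597) = (-19*7/2*(-43))/(-92597) = -133/2*(-43)*(-1/92597) = (5719/2)*(-1/92597) = -5719/185194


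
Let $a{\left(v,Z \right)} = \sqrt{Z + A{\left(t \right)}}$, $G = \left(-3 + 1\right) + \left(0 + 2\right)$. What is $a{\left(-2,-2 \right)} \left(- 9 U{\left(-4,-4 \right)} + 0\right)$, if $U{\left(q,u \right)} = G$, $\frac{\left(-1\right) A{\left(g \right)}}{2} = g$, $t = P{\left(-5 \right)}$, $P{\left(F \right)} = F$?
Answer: $0$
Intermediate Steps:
$t = -5$
$A{\left(g \right)} = - 2 g$
$G = 0$ ($G = -2 + 2 = 0$)
$U{\left(q,u \right)} = 0$
$a{\left(v,Z \right)} = \sqrt{10 + Z}$ ($a{\left(v,Z \right)} = \sqrt{Z - -10} = \sqrt{Z + 10} = \sqrt{10 + Z}$)
$a{\left(-2,-2 \right)} \left(- 9 U{\left(-4,-4 \right)} + 0\right) = \sqrt{10 - 2} \left(\left(-9\right) 0 + 0\right) = \sqrt{8} \left(0 + 0\right) = 2 \sqrt{2} \cdot 0 = 0$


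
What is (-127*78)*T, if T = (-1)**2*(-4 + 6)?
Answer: -19812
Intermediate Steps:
T = 2 (T = 1*2 = 2)
(-127*78)*T = -127*78*2 = -9906*2 = -19812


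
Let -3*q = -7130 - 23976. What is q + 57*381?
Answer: 96257/3 ≈ 32086.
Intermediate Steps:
q = 31106/3 (q = -(-7130 - 23976)/3 = -⅓*(-31106) = 31106/3 ≈ 10369.)
q + 57*381 = 31106/3 + 57*381 = 31106/3 + 21717 = 96257/3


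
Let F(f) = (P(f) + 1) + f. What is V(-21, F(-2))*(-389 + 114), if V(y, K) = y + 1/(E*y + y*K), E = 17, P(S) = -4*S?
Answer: 2910875/504 ≈ 5775.5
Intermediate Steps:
F(f) = 1 - 3*f (F(f) = (-4*f + 1) + f = (1 - 4*f) + f = 1 - 3*f)
V(y, K) = y + 1/(17*y + K*y) (V(y, K) = y + 1/(17*y + y*K) = y + 1/(17*y + K*y))
V(-21, F(-2))*(-389 + 114) = ((1 + 17*(-21)² + (1 - 3*(-2))*(-21)²)/((-21)*(17 + (1 - 3*(-2)))))*(-389 + 114) = -(1 + 17*441 + (1 + 6)*441)/(21*(17 + (1 + 6)))*(-275) = -(1 + 7497 + 7*441)/(21*(17 + 7))*(-275) = -1/21*(1 + 7497 + 3087)/24*(-275) = -1/21*1/24*10585*(-275) = -10585/504*(-275) = 2910875/504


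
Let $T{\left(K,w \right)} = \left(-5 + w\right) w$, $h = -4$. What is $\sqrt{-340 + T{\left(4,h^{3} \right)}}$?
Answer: $2 \sqrt{1019} \approx 63.844$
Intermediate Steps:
$T{\left(K,w \right)} = w \left(-5 + w\right)$
$\sqrt{-340 + T{\left(4,h^{3} \right)}} = \sqrt{-340 + \left(-4\right)^{3} \left(-5 + \left(-4\right)^{3}\right)} = \sqrt{-340 - 64 \left(-5 - 64\right)} = \sqrt{-340 - -4416} = \sqrt{-340 + 4416} = \sqrt{4076} = 2 \sqrt{1019}$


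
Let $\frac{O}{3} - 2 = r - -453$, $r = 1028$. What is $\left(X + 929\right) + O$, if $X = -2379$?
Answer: $2999$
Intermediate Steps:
$O = 4449$ ($O = 6 + 3 \left(1028 - -453\right) = 6 + 3 \left(1028 + 453\right) = 6 + 3 \cdot 1481 = 6 + 4443 = 4449$)
$\left(X + 929\right) + O = \left(-2379 + 929\right) + 4449 = -1450 + 4449 = 2999$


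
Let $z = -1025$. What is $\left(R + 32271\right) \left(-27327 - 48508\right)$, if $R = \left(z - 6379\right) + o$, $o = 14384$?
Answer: $-2976599585$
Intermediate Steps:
$R = 6980$ ($R = \left(-1025 - 6379\right) + 14384 = -7404 + 14384 = 6980$)
$\left(R + 32271\right) \left(-27327 - 48508\right) = \left(6980 + 32271\right) \left(-27327 - 48508\right) = 39251 \left(-75835\right) = -2976599585$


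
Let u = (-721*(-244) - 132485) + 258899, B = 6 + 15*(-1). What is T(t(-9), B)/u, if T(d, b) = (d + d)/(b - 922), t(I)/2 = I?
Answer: 18/140738339 ≈ 1.2790e-7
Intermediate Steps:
t(I) = 2*I
B = -9 (B = 6 - 15 = -9)
u = 302338 (u = (175924 - 132485) + 258899 = 43439 + 258899 = 302338)
T(d, b) = 2*d/(-922 + b) (T(d, b) = (2*d)/(-922 + b) = 2*d/(-922 + b))
T(t(-9), B)/u = (2*(2*(-9))/(-922 - 9))/302338 = (2*(-18)/(-931))*(1/302338) = (2*(-18)*(-1/931))*(1/302338) = (36/931)*(1/302338) = 18/140738339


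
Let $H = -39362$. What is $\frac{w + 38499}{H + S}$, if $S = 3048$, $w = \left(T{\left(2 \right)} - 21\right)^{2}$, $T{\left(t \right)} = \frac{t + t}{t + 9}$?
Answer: $- \frac{2354954}{2196997} \approx -1.0719$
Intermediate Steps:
$T{\left(t \right)} = \frac{2 t}{9 + t}$
$w = \frac{51529}{121}$ ($w = \left(2 \cdot 2 \frac{1}{9 + 2} - 21\right)^{2} = \left(2 \cdot 2 \cdot \frac{1}{11} - 21\right)^{2} = \left(\frac{4}{11} - 21\right)^{2} = \left(- \frac{227}{11}\right)^{2} = \frac{51529}{121} \approx 425.86$)
$\frac{w + 38499}{H + S} = \frac{\frac{51529}{121} + 38499}{-39362 + 3048} = \frac{4709908}{121 \left(-36314\right)} = \frac{4709908}{121} \left(- \frac{1}{36314}\right) = - \frac{2354954}{2196997}$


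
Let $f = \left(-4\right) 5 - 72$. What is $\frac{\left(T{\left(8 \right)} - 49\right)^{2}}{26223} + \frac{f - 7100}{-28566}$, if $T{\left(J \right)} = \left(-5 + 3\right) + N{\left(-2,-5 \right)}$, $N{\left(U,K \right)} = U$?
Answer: $\frac{44806285}{124847703} \approx 0.35889$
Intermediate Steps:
$T{\left(J \right)} = -4$ ($T{\left(J \right)} = \left(-5 + 3\right) - 2 = -2 - 2 = -4$)
$f = -92$ ($f = -20 - 72 = -92$)
$\frac{\left(T{\left(8 \right)} - 49\right)^{2}}{26223} + \frac{f - 7100}{-28566} = \frac{\left(-4 - 49\right)^{2}}{26223} + \frac{-92 - 7100}{-28566} = \left(-53\right)^{2} \cdot \frac{1}{26223} - - \frac{3596}{14283} = 2809 \cdot \frac{1}{26223} + \frac{3596}{14283} = \frac{2809}{26223} + \frac{3596}{14283} = \frac{44806285}{124847703}$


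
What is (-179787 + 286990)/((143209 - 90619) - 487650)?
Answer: -107203/435060 ≈ -0.24641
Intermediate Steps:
(-179787 + 286990)/((143209 - 90619) - 487650) = 107203/(52590 - 487650) = 107203/(-435060) = 107203*(-1/435060) = -107203/435060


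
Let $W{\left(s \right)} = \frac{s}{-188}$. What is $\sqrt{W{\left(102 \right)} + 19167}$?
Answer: $\frac{3 \sqrt{18817202}}{94} \approx 138.44$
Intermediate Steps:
$W{\left(s \right)} = - \frac{s}{188}$ ($W{\left(s \right)} = s \left(- \frac{1}{188}\right) = - \frac{s}{188}$)
$\sqrt{W{\left(102 \right)} + 19167} = \sqrt{\left(- \frac{1}{188}\right) 102 + 19167} = \sqrt{- \frac{51}{94} + 19167} = \sqrt{\frac{1801647}{94}} = \frac{3 \sqrt{18817202}}{94}$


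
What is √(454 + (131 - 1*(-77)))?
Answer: √662 ≈ 25.729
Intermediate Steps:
√(454 + (131 - 1*(-77))) = √(454 + (131 + 77)) = √(454 + 208) = √662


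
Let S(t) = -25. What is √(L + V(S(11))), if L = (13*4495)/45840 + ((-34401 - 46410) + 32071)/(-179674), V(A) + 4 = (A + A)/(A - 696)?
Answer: I*√52556921964179140161885/148458517284 ≈ 1.5442*I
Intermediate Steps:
V(A) = -4 + 2*A/(-696 + A) (V(A) = -4 + (A + A)/(A - 696) = -4 + (2*A)/(-696 + A) = -4 + 2*A/(-696 + A))
L = 1273349179/823625616 (L = 58435*(1/45840) + (-80811 + 32071)*(-1/179674) = 11687/9168 - 48740*(-1/179674) = 11687/9168 + 24370/89837 = 1273349179/823625616 ≈ 1.5460)
√(L + V(S(11))) = √(1273349179/823625616 + 2*(1392 - 1*(-25))/(-696 - 25)) = √(1273349179/823625616 + 2*(1392 + 25)/(-721)) = √(1273349179/823625616 + 2*(-1/721)*1417) = √(1273349179/823625616 - 2834/721) = √(-1416070237685/593834069136) = I*√52556921964179140161885/148458517284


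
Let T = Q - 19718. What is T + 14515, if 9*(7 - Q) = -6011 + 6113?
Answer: -15622/3 ≈ -5207.3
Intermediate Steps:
Q = -13/3 (Q = 7 - (-6011 + 6113)/9 = 7 - 1/9*102 = 7 - 34/3 = -13/3 ≈ -4.3333)
T = -59167/3 (T = -13/3 - 19718 = -59167/3 ≈ -19722.)
T + 14515 = -59167/3 + 14515 = -15622/3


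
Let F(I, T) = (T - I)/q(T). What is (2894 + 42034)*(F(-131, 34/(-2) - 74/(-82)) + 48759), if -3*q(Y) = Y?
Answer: 120538353312/55 ≈ 2.1916e+9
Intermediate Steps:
q(Y) = -Y/3
F(I, T) = -3*(T - I)/T (F(I, T) = (T - I)/((-T/3)) = (T - I)*(-3/T) = -3*(T - I)/T)
(2894 + 42034)*(F(-131, 34/(-2) - 74/(-82)) + 48759) = (2894 + 42034)*((-3 + 3*(-131)/(34/(-2) - 74/(-82))) + 48759) = 44928*((-3 + 3*(-131)/(34*(-½) - 74*(-1/82))) + 48759) = 44928*((-3 + 3*(-131)/(-17 + 37/41)) + 48759) = 44928*((-3 + 3*(-131)/(-660/41)) + 48759) = 44928*((-3 + 3*(-131)*(-41/660)) + 48759) = 44928*((-3 + 5371/220) + 48759) = 44928*(4711/220 + 48759) = 44928*(10731691/220) = 120538353312/55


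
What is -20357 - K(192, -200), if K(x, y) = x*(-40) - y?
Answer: -12877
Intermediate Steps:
K(x, y) = -y - 40*x (K(x, y) = -40*x - y = -y - 40*x)
-20357 - K(192, -200) = -20357 - (-1*(-200) - 40*192) = -20357 - (200 - 7680) = -20357 - 1*(-7480) = -20357 + 7480 = -12877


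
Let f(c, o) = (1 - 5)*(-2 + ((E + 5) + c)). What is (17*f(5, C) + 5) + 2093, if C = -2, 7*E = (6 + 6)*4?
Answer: 7614/7 ≈ 1087.7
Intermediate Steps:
E = 48/7 (E = ((6 + 6)*4)/7 = (12*4)/7 = (1/7)*48 = 48/7 ≈ 6.8571)
f(c, o) = -276/7 - 4*c (f(c, o) = (1 - 5)*(-2 + ((48/7 + 5) + c)) = -4*(-2 + (83/7 + c)) = -4*(69/7 + c) = -276/7 - 4*c)
(17*f(5, C) + 5) + 2093 = (17*(-276/7 - 4*5) + 5) + 2093 = (17*(-276/7 - 20) + 5) + 2093 = (17*(-416/7) + 5) + 2093 = (-7072/7 + 5) + 2093 = -7037/7 + 2093 = 7614/7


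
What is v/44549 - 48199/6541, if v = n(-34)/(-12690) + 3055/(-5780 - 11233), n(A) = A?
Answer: -77262275630949883/10485119454367455 ≈ -7.3688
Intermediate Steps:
v = -6364918/35982495 (v = -34/(-12690) + 3055/(-5780 - 11233) = -34*(-1/12690) + 3055/(-17013) = 17/6345 + 3055*(-1/17013) = 17/6345 - 3055/17013 = -6364918/35982495 ≈ -0.17689)
v/44549 - 48199/6541 = -6364918/35982495/44549 - 48199/6541 = -6364918/35982495*1/44549 - 48199*1/6541 = -6364918/1602984169755 - 48199/6541 = -77262275630949883/10485119454367455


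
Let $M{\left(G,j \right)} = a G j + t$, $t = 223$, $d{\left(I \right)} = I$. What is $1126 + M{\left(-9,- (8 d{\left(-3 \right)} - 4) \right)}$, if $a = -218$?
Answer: $56285$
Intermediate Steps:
$M{\left(G,j \right)} = 223 - 218 G j$ ($M{\left(G,j \right)} = - 218 G j + 223 = 223 - 218 G j$)
$1126 + M{\left(-9,- (8 d{\left(-3 \right)} - 4) \right)} = 1126 - \left(-223 - 1962 \left(- (8 \left(-3\right) - 4)\right)\right) = 1126 - \left(-223 - 1962 \left(- (-24 - 4)\right)\right) = 1126 - \left(-223 - 1962 \left(\left(-1\right) \left(-28\right)\right)\right) = 1126 - \left(-223 - 54936\right) = 1126 + \left(223 + 54936\right) = 1126 + 55159 = 56285$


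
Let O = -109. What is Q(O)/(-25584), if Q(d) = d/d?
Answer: -1/25584 ≈ -3.9087e-5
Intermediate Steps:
Q(d) = 1
Q(O)/(-25584) = 1/(-25584) = 1*(-1/25584) = -1/25584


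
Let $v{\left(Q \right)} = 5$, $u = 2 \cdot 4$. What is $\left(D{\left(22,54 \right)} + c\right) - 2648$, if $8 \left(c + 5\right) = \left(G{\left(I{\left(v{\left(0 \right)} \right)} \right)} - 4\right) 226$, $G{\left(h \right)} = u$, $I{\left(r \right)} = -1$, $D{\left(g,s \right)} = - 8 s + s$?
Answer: $-2918$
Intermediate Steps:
$u = 8$
$D{\left(g,s \right)} = - 7 s$
$G{\left(h \right)} = 8$
$c = 108$ ($c = -5 + \frac{\left(8 - 4\right) 226}{8} = -5 + \frac{4 \cdot 226}{8} = -5 + \frac{1}{8} \cdot 904 = -5 + 113 = 108$)
$\left(D{\left(22,54 \right)} + c\right) - 2648 = \left(\left(-7\right) 54 + 108\right) - 2648 = \left(-378 + 108\right) - 2648 = -270 - 2648 = -2918$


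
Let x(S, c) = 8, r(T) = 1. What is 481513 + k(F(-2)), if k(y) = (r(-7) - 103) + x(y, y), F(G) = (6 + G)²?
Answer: 481419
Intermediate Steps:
k(y) = -94 (k(y) = (1 - 103) + 8 = -102 + 8 = -94)
481513 + k(F(-2)) = 481513 - 94 = 481419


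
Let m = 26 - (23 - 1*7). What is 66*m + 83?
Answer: 743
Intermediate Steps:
m = 10 (m = 26 - (23 - 7) = 26 - 1*16 = 26 - 16 = 10)
66*m + 83 = 66*10 + 83 = 660 + 83 = 743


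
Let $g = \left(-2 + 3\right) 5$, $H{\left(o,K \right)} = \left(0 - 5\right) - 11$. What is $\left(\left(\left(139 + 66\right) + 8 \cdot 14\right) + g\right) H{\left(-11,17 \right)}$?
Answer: $-5152$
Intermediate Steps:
$H{\left(o,K \right)} = -16$ ($H{\left(o,K \right)} = -5 - 11 = -16$)
$g = 5$ ($g = 1 \cdot 5 = 5$)
$\left(\left(\left(139 + 66\right) + 8 \cdot 14\right) + g\right) H{\left(-11,17 \right)} = \left(\left(\left(139 + 66\right) + 8 \cdot 14\right) + 5\right) \left(-16\right) = \left(\left(205 + 112\right) + 5\right) \left(-16\right) = \left(317 + 5\right) \left(-16\right) = 322 \left(-16\right) = -5152$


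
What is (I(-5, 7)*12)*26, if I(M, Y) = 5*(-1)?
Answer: -1560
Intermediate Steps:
I(M, Y) = -5
(I(-5, 7)*12)*26 = -5*12*26 = -60*26 = -1560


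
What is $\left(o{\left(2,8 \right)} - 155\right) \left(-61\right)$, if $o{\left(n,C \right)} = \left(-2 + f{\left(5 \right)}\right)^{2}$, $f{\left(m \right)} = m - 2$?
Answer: $9394$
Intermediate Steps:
$f{\left(m \right)} = -2 + m$ ($f{\left(m \right)} = m - 2 = -2 + m$)
$o{\left(n,C \right)} = 1$ ($o{\left(n,C \right)} = \left(-2 + \left(-2 + 5\right)\right)^{2} = \left(-2 + 3\right)^{2} = 1^{2} = 1$)
$\left(o{\left(2,8 \right)} - 155\right) \left(-61\right) = \left(1 - 155\right) \left(-61\right) = \left(-154\right) \left(-61\right) = 9394$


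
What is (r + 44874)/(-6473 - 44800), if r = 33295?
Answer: -78169/51273 ≈ -1.5246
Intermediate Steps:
(r + 44874)/(-6473 - 44800) = (33295 + 44874)/(-6473 - 44800) = 78169/(-51273) = 78169*(-1/51273) = -78169/51273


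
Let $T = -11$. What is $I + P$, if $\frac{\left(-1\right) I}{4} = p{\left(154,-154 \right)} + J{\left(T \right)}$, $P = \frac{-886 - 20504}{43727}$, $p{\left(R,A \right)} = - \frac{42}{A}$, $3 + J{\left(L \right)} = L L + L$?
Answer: $- \frac{206626730}{480997} \approx -429.58$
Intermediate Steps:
$J{\left(L \right)} = -3 + L + L^{2}$ ($J{\left(L \right)} = -3 + \left(L L + L\right) = -3 + \left(L^{2} + L\right) = -3 + \left(L + L^{2}\right) = -3 + L + L^{2}$)
$P = - \frac{21390}{43727}$ ($P = \left(-886 - 20504\right) \frac{1}{43727} = \left(-21390\right) \frac{1}{43727} = - \frac{21390}{43727} \approx -0.48917$)
$I = - \frac{4720}{11}$ ($I = - 4 \left(- \frac{42}{-154} - \left(14 - 121\right)\right) = - 4 \left(\left(-42\right) \left(- \frac{1}{154}\right) - -107\right) = - 4 \left(\frac{3}{11} + 107\right) = \left(-4\right) \frac{1180}{11} = - \frac{4720}{11} \approx -429.09$)
$I + P = - \frac{4720}{11} - \frac{21390}{43727} = - \frac{206626730}{480997}$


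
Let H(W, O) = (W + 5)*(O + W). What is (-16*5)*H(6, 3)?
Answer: -7920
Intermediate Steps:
H(W, O) = (5 + W)*(O + W)
(-16*5)*H(6, 3) = (-16*5)*(6² + 5*3 + 5*6 + 3*6) = -80*(36 + 15 + 30 + 18) = -80*99 = -7920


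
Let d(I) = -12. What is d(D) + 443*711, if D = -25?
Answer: 314961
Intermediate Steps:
d(D) + 443*711 = -12 + 443*711 = -12 + 314973 = 314961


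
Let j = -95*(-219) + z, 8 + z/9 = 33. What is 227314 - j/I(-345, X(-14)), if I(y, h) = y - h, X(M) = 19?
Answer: 41381663/182 ≈ 2.2737e+5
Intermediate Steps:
z = 225 (z = -72 + 9*33 = -72 + 297 = 225)
j = 21030 (j = -95*(-219) + 225 = 20805 + 225 = 21030)
227314 - j/I(-345, X(-14)) = 227314 - 21030/(-345 - 1*19) = 227314 - 21030/(-345 - 19) = 227314 - 21030/(-364) = 227314 - 21030*(-1)/364 = 227314 - 1*(-10515/182) = 227314 + 10515/182 = 41381663/182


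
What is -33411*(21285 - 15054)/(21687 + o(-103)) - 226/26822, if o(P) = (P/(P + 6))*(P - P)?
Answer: -930652427794/96948119 ≈ -9599.5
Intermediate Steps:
o(P) = 0 (o(P) = (P/(6 + P))*0 = 0)
-33411*(21285 - 15054)/(21687 + o(-103)) - 226/26822 = -33411*(21285 - 15054)/(21687 + 0) - 226/26822 = -33411/(21687/6231) - 226*1/26822 = -33411/(21687*(1/6231)) - 113/13411 = -33411/7229/2077 - 113/13411 = -33411*2077/7229 - 113/13411 = -69394647/7229 - 113/13411 = -930652427794/96948119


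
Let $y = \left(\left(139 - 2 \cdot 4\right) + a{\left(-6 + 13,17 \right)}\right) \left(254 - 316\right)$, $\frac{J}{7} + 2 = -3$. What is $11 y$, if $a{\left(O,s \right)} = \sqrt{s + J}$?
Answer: $-89342 - 2046 i \sqrt{2} \approx -89342.0 - 2893.5 i$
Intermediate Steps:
$J = -35$ ($J = -14 + 7 \left(-3\right) = -14 - 21 = -35$)
$a{\left(O,s \right)} = \sqrt{-35 + s}$ ($a{\left(O,s \right)} = \sqrt{s - 35} = \sqrt{-35 + s}$)
$y = -8122 - 186 i \sqrt{2}$ ($y = \left(\left(139 - 2 \cdot 4\right) + \sqrt{-35 + 17}\right) \left(254 - 316\right) = \left(\left(139 - 8\right) + \sqrt{-18}\right) \left(-62\right) = \left(\left(139 - 8\right) + 3 i \sqrt{2}\right) \left(-62\right) = \left(131 + 3 i \sqrt{2}\right) \left(-62\right) = -8122 - 186 i \sqrt{2} \approx -8122.0 - 263.04 i$)
$11 y = 11 \left(-8122 - 186 i \sqrt{2}\right) = -89342 - 2046 i \sqrt{2}$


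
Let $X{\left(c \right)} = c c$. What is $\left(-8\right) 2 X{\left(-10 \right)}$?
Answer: $-1600$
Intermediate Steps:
$X{\left(c \right)} = c^{2}$
$\left(-8\right) 2 X{\left(-10 \right)} = \left(-8\right) 2 \left(-10\right)^{2} = \left(-16\right) 100 = -1600$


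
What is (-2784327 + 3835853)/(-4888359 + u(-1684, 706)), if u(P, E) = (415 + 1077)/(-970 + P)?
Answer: -1395375002/6486853139 ≈ -0.21511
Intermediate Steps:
u(P, E) = 1492/(-970 + P)
(-2784327 + 3835853)/(-4888359 + u(-1684, 706)) = (-2784327 + 3835853)/(-4888359 + 1492/(-970 - 1684)) = 1051526/(-4888359 + 1492/(-2654)) = 1051526/(-4888359 + 1492*(-1/2654)) = 1051526/(-4888359 - 746/1327) = 1051526/(-6486853139/1327) = 1051526*(-1327/6486853139) = -1395375002/6486853139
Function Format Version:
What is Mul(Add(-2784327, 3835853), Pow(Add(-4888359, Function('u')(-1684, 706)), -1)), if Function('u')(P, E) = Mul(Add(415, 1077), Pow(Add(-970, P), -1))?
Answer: Rational(-1395375002, 6486853139) ≈ -0.21511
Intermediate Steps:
Function('u')(P, E) = Mul(1492, Pow(Add(-970, P), -1))
Mul(Add(-2784327, 3835853), Pow(Add(-4888359, Function('u')(-1684, 706)), -1)) = Mul(Add(-2784327, 3835853), Pow(Add(-4888359, Mul(1492, Pow(Add(-970, -1684), -1))), -1)) = Mul(1051526, Pow(Add(-4888359, Mul(1492, Pow(-2654, -1))), -1)) = Mul(1051526, Pow(Add(-4888359, Mul(1492, Rational(-1, 2654))), -1)) = Mul(1051526, Pow(Add(-4888359, Rational(-746, 1327)), -1)) = Mul(1051526, Pow(Rational(-6486853139, 1327), -1)) = Mul(1051526, Rational(-1327, 6486853139)) = Rational(-1395375002, 6486853139)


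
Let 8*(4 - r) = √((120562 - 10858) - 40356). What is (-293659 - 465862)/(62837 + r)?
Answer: -254554982192/21061281053 - 3038084*√17337/63183843159 ≈ -12.093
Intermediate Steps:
r = 4 - √17337/4 (r = 4 - √((120562 - 10858) - 40356)/8 = 4 - √(109704 - 40356)/8 = 4 - √17337/4 ≈ -28.918)
(-293659 - 465862)/(62837 + r) = (-293659 - 465862)/(62837 + (4 - √17337/4)) = -759521/(62841 - √17337/4)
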